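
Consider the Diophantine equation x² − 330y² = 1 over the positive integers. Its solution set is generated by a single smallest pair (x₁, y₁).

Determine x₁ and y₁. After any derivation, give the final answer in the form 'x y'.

√330 → a₀=18, period (6,36); ℓ=2 even so k=1
k=0  a_k=18  p_k/q_k = 18/1
k=1  a_k=6  p_k/q_k = 109/6
→ (109, 6).  Check: 109²=11881, 330·6²=11880, difference 1.

109 6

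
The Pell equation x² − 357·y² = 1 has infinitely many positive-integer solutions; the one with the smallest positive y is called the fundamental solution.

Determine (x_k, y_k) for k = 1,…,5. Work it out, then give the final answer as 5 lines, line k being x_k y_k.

3401 180
23133601 1224360
157354750601 8328096540
1070326990454401 56647711440720
7280364031716085001 385317724891680900

√357 = [18; 1,8,2,8,1,36, …], period ℓ=6 (even) → k=5
step 0: (18, 1)  from 18·(1,0) + (0,1)
step 1: (19, 1)  from 1·(18,1) + (1,0)
step 2: (170, 9)  from 8·(19,1) + (18,1)
step 3: (359, 19)  from 2·(170,9) + (19,1)
step 4: (3042, 161)  from 8·(359,19) + (170,9)
step 5: (3401, 180)  from 1·(3042,161) + (359,19)
(x₁, y₁) = (3401, 180);  3401² − 357·180² = 1 ✓
(3401+180√357)^2 = 23133601 + 1224360√357
(3401+180√357)^3 = 157354750601 + 8328096540√357
(3401+180√357)^4 = 1070326990454401 + 56647711440720√357
(3401+180√357)^5 = 7280364031716085001 + 385317724891680900√357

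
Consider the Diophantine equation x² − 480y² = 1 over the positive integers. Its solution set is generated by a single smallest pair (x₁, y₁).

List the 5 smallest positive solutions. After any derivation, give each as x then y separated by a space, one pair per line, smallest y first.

√480 = [21; 1,9,1,42, …], period ℓ=4 (even) → k=3
k=0  a_k=21  p_k/q_k = 21/1
…
k=2  a_k=9  p_k/q_k = 219/10
k=3  a_k=1  p_k/q_k = 241/11
(x₁, y₁) = (241, 11);  241² − 480·11² = 1 ✓
n=2: (241,11)∘(241,11) = (241·241+480·11·11, 241·11+11·241) = (116161,5302)
n=3: (116161,5302)∘(241,11) = (241·116161+480·11·5302, 241·5302+11·116161) = (55989361,2555553)
n=4: (55989361,2555553)∘(241,11) = (241·55989361+480·11·2555553, 241·2555553+11·55989361) = (26986755841,1231771244)
n=5: (26986755841,1231771244)∘(241,11) = (241·26986755841+480·11·1231771244, 241·1231771244+11·26986755841) = (13007560326001,593711184055)

241 11
116161 5302
55989361 2555553
26986755841 1231771244
13007560326001 593711184055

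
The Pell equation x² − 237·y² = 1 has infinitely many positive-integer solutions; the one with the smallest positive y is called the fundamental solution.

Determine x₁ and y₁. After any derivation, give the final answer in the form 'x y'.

√237 = [15; 2,1,1,7,10,7,1,1,2,30, …], period ℓ=10 (even) → k=9
k=0  a_k=15  p_k/q_k = 15/1
k=1  a_k=2  p_k/q_k = 31/2
k=2  a_k=1  p_k/q_k = 46/3
k=3  a_k=1  p_k/q_k = 77/5
k=4  a_k=7  p_k/q_k = 585/38
k=5  a_k=10  p_k/q_k = 5927/385
k=6  a_k=7  p_k/q_k = 42074/2733
…
k=8  a_k=1  p_k/q_k = 90075/5851
k=9  a_k=2  p_k/q_k = 228151/14820
(x₁, y₁) = (228151, 14820);  228151² − 237·14820² = 1 ✓

228151 14820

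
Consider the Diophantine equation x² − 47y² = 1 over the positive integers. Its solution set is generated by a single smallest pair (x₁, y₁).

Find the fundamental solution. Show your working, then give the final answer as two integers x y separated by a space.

[6; 1,5,1,12] for √47; ℓ=4 ⇒ convergent index 3
i=0: a=6 ⇒ p=6, q=1
…
i=2: a=5 ⇒ p=41, q=6
i=3: a=1 ⇒ p=48, q=7
(x₁, y₁) = (48, 7);  48² − 47·7² = 1 ✓

48 7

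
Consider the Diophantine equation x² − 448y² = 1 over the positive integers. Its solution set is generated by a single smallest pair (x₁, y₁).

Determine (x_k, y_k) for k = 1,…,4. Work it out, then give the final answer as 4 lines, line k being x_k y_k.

127 6
32257 1524
8193151 387090
2081028097 98319336

√448 = [21; 6,42, …], period ℓ=2 (even) → k=1
step 0: (21, 1)  from 21·(1,0) + (0,1)
step 1: (127, 6)  from 6·(21,1) + (1,0)
fundamental: x₁=127, y₁=6  (since 16129 − 448·36 = 1)
(x_2, y_2) = (127·127 + 448·6·6, 127·6 + 6·127) = (32257, 1524)
(x_3, y_3) = (127·32257 + 448·6·1524, 127·1524 + 6·32257) = (8193151, 387090)
(x_4, y_4) = (127·8193151 + 448·6·387090, 127·387090 + 6·8193151) = (2081028097, 98319336)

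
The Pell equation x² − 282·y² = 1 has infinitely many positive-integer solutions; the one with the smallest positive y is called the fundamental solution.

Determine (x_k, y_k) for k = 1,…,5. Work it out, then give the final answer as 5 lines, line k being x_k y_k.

√282 = [16; 1,3,1,4,1,3,1,32, …], period ℓ=8 (even) → k=7
a_0=16:  p_0=16·1+0=16,  q_0=16·0+1=1
a_1=1:  p_1=1·16+1=17,  q_1=1·1+0=1
…
a_4=4:  p_4=4·84+67=403,  q_4=4·5+4=24
…
a_6=3:  p_6=3·487+403=1864,  q_6=3·29+24=111
a_7=1:  p_7=1·1864+487=2351,  q_7=1·111+29=140
(x₁, y₁) = (2351, 140);  2351² − 282·140² = 1 ✓
n=2: (2351,140)∘(2351,140) = (2351·2351+282·140·140, 2351·140+140·2351) = (11054401,658280)
n=3: (11054401,658280)∘(2351,140) = (2351·11054401+282·140·658280, 2351·658280+140·11054401) = (51977791151,3095232420)
n=4: (51977791151,3095232420)∘(2351,140) = (2351·51977791151+282·140·3095232420, 2351·3095232420+140·51977791151) = (244399562937601,14553782180560)
n=5: (244399562937601,14553782180560)∘(2351,140) = (2351·244399562937601+282·140·14553782180560, 2351·14553782180560+140·244399562937601) = (1149166692954808751,68431880717760700)

2351 140
11054401 658280
51977791151 3095232420
244399562937601 14553782180560
1149166692954808751 68431880717760700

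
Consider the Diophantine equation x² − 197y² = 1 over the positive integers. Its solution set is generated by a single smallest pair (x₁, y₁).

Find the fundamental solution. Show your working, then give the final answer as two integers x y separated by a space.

393 28

d=197: √d = [14; 28] (ℓ=1, odd), read p_1/q_1
step 0: (14, 1)  from 14·(1,0) + (0,1)
step 1: (393, 28)  from 28·(14,1) + (1,0)
fundamental: x₁=393, y₁=28  (since 154449 − 197·784 = 1)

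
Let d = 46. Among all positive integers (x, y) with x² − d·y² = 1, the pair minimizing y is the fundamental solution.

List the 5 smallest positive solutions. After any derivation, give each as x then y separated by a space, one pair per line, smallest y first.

[6; 1,3,1,1,2,6,2,1,1,3,1,12] for √46; ℓ=12 ⇒ convergent index 11
step 0: (6, 1)  from 6·(1,0) + (0,1)
…
step 3: (34, 5)  from 1·(27,4) + (7,1)
…
step 6: (997, 147)  from 6·(156,23) + (61,9)
step 7: (2150, 317)  from 2·(997,147) + (156,23)
…
step 9: (5297, 781)  from 1·(3147,464) + (2150,317)
step 10: (19038, 2807)  from 3·(5297,781) + (3147,464)
step 11: (24335, 3588)  from 1·(19038,2807) + (5297,781)
(x₁, y₁) = (24335, 3588);  24335² − 46·3588² = 1 ✓
(24335+3588√46)^2 = 1184384449 + 174627960√46
(24335+3588√46)^3 = 57643991108495 + 8499142809612√46
(24335+3588√46)^4 = 2805533046066067201 + 413653280369188080√46
(24335+3588√46)^5 = 136545293294391499564175 + 20132505147069241043988√46

24335 3588
1184384449 174627960
57643991108495 8499142809612
2805533046066067201 413653280369188080
136545293294391499564175 20132505147069241043988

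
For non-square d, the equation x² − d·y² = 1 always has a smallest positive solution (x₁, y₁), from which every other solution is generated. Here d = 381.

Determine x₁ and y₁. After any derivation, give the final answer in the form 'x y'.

1015 52

d=381: √d = [19; 1,1,12,1,1,38] (ℓ=6, even), read p_5/q_5
step 0: (19, 1)  from 19·(1,0) + (0,1)
step 1: (20, 1)  from 1·(19,1) + (1,0)
step 2: (39, 2)  from 1·(20,1) + (19,1)
step 3: (488, 25)  from 12·(39,2) + (20,1)
step 4: (527, 27)  from 1·(488,25) + (39,2)
step 5: (1015, 52)  from 1·(527,27) + (488,25)
→ (1015, 52).  Check: 1015²=1030225, 381·52²=1030224, difference 1.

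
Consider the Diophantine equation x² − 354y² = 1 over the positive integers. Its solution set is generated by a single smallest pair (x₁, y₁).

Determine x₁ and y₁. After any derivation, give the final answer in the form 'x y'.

258065 13716

√354 → a₀=18, period (1,4,2,2,18,2,2,4,1,36); ℓ=10 even so k=9
k=0  a_k=18  p_k/q_k = 18/1
k=1  a_k=1  p_k/q_k = 19/1
…
k=3  a_k=2  p_k/q_k = 207/11
…
k=5  a_k=18  p_k/q_k = 9351/497
k=6  a_k=2  p_k/q_k = 19210/1021
k=7  a_k=2  p_k/q_k = 47771/2539
k=8  a_k=4  p_k/q_k = 210294/11177
k=9  a_k=1  p_k/q_k = 258065/13716
→ (258065, 13716).  Check: 258065²=66597544225, 354·13716²=66597544224, difference 1.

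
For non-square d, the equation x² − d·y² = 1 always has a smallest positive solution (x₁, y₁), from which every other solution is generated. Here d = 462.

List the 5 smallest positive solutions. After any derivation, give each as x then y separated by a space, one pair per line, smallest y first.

√462 → a₀=21, period (2,42); ℓ=2 even so k=1
i=0: a=21 ⇒ p=21, q=1
i=1: a=2 ⇒ p=43, q=2
→ (43, 2).  Check: 43²=1849, 462·2²=1848, difference 1.
(43+2√462)^2 = 3697 + 172√462
(43+2√462)^3 = 317899 + 14790√462
(43+2√462)^4 = 27335617 + 1271768√462
(43+2√462)^5 = 2350545163 + 109357258√462

43 2
3697 172
317899 14790
27335617 1271768
2350545163 109357258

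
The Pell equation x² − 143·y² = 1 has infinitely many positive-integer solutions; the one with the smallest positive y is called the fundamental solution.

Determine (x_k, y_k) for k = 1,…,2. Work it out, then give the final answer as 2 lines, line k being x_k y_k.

12 1
287 24

√143 → a₀=11, period (1,22); ℓ=2 even so k=1
i=0: a=11 ⇒ p=11, q=1
i=1: a=1 ⇒ p=12, q=1
→ (12, 1).  Check: 12²=144, 143·1²=143, difference 1.
(x_2, y_2) = (12·12 + 143·1·1, 12·1 + 1·12) = (287, 24)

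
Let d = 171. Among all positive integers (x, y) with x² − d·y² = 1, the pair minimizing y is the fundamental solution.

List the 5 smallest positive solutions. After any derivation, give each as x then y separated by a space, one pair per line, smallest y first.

170 13
57799 4420
19651490 1502787
6681448801 510943160
2271672940850 173719171613

d=171: √d = [13; 13,26] (ℓ=2, even), read p_1/q_1
i=0: a=13 ⇒ p=13, q=1
i=1: a=13 ⇒ p=170, q=13
→ (170, 13).  Check: 170²=28900, 171·13²=28899, difference 1.
(170+13√171)^2 = 57799 + 4420√171
(170+13√171)^3 = 19651490 + 1502787√171
(170+13√171)^4 = 6681448801 + 510943160√171
(170+13√171)^5 = 2271672940850 + 173719171613√171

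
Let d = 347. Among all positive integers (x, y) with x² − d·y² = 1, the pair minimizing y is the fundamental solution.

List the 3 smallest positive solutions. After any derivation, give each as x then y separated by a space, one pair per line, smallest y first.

641602 34443
823306252807 44197395372
1056469876826312026 56714274530897445

√347 = [18; 1,1,1,2,4,…,1,1,36, …], period ℓ=14 (even) → k=13
a_0=18:  p_0=18·1+0=18,  q_0=18·0+1=1
a_1=1:  p_1=1·18+1=19,  q_1=1·1+0=1
…
a_3=1:  p_3=1·37+19=56,  q_3=1·2+1=3
a_4=2:  p_4=2·56+37=149,  q_4=2·3+2=8
…
a_7=17:  p_7=17·801+652=14269,  q_7=17·43+35=766
a_8=1:  p_8=1·14269+801=15070,  q_8=1·766+43=809
a_9=4:  p_9=4·15070+14269=74549,  q_9=4·809+766=4002
a_10=2:  p_10=2·74549+15070=164168,  q_10=2·4002+809=8813
a_11=1:  p_11=1·164168+74549=238717,  q_11=1·8813+4002=12815
a_12=1:  p_12=1·238717+164168=402885,  q_12=1·12815+8813=21628
a_13=1:  p_13=1·402885+238717=641602,  q_13=1·21628+12815=34443
→ (641602, 34443).  Check: 641602²=411653126404, 347·34443²=411653126403, difference 1.
(641602+34443√347)^2 = 823306252807 + 44197395372√347
(641602+34443√347)^3 = 1056469876826312026 + 56714274530897445√347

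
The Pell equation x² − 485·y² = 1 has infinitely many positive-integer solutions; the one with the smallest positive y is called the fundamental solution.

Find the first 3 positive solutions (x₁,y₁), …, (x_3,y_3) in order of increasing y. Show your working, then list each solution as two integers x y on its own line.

969 44
1877921 85272
3639409929 165257092

[22; 44] for √485; ℓ=1 ⇒ convergent index 1
a_0=22:  p_0=22·1+0=22,  q_0=22·0+1=1
a_1=44:  p_1=44·22+1=969,  q_1=44·1+0=44
→ (969, 44).  Check: 969²=938961, 485·44²=938960, difference 1.
(x_2, y_2) = (969·969 + 485·44·44, 969·44 + 44·969) = (1877921, 85272)
(x_3, y_3) = (969·1877921 + 485·44·85272, 969·85272 + 44·1877921) = (3639409929, 165257092)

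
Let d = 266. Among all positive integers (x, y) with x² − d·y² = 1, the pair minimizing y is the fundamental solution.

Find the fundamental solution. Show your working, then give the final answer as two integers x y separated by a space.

√266 → a₀=16, period (3,4,3,32); ℓ=4 even so k=3
a_0=16:  p_0=16·1+0=16,  q_0=16·0+1=1
…
a_2=4:  p_2=4·49+16=212,  q_2=4·3+1=13
a_3=3:  p_3=3·212+49=685,  q_3=3·13+3=42
→ (685, 42).  Check: 685²=469225, 266·42²=469224, difference 1.

685 42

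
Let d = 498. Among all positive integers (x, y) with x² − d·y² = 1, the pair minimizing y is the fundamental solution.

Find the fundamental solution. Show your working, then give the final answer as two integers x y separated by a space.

179777 8056

d=498: √d = [22; 3,6,22,6,3,44] (ℓ=6, even), read p_5/q_5
step 0: (22, 1)  from 22·(1,0) + (0,1)
step 1: (67, 3)  from 3·(22,1) + (1,0)
…
step 3: (9395, 421)  from 22·(424,19) + (67,3)
step 4: (56794, 2545)  from 6·(9395,421) + (424,19)
step 5: (179777, 8056)  from 3·(56794,2545) + (9395,421)
(x₁, y₁) = (179777, 8056);  179777² − 498·8056² = 1 ✓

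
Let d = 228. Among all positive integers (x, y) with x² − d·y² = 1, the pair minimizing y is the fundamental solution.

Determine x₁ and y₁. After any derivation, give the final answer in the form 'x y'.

√228 = [15; 10,30, …], period ℓ=2 (even) → k=1
step 0: (15, 1)  from 15·(1,0) + (0,1)
step 1: (151, 10)  from 10·(15,1) + (1,0)
→ (151, 10).  Check: 151²=22801, 228·10²=22800, difference 1.

151 10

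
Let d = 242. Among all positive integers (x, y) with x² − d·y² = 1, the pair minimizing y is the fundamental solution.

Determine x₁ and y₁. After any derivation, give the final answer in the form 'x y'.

19601 1260

√242 → a₀=15, period (1,1,3,1,14,1,3,1,1,30); ℓ=10 even so k=9
step 0: (15, 1)  from 15·(1,0) + (0,1)
…
step 2: (31, 2)  from 1·(16,1) + (15,1)
step 3: (109, 7)  from 3·(31,2) + (16,1)
…
step 5: (2069, 133)  from 14·(140,9) + (109,7)
…
step 7: (8696, 559)  from 3·(2209,142) + (2069,133)
step 8: (10905, 701)  from 1·(8696,559) + (2209,142)
step 9: (19601, 1260)  from 1·(10905,701) + (8696,559)
→ (19601, 1260).  Check: 19601²=384199201, 242·1260²=384199200, difference 1.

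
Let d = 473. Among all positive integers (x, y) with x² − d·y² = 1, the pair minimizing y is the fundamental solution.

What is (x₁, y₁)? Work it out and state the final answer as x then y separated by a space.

87 4

[21; 1,2,1,42] for √473; ℓ=4 ⇒ convergent index 3
a_0=21:  p_0=21·1+0=21,  q_0=21·0+1=1
…
a_2=2:  p_2=2·22+21=65,  q_2=2·1+1=3
a_3=1:  p_3=1·65+22=87,  q_3=1·3+1=4
→ (87, 4).  Check: 87²=7569, 473·4²=7568, difference 1.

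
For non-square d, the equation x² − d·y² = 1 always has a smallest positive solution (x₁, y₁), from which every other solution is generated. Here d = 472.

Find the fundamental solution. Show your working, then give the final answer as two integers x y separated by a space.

√472 → a₀=21, period (1,2,1,1,1,…,2,1,42); ℓ=14 even so k=13
i=0: a=21 ⇒ p=21, q=1
i=1: a=1 ⇒ p=22, q=1
i=2: a=2 ⇒ p=65, q=3
i=3: a=1 ⇒ p=87, q=4
i=4: a=1 ⇒ p=152, q=7
i=5: a=1 ⇒ p=239, q=11
i=6: a=4 ⇒ p=1108, q=51
i=7: a=5 ⇒ p=5779, q=266
i=8: a=4 ⇒ p=24224, q=1115
i=9: a=1 ⇒ p=30003, q=1381
i=10: a=1 ⇒ p=54227, q=2496
i=11: a=1 ⇒ p=84230, q=3877
i=12: a=2 ⇒ p=222687, q=10250
i=13: a=1 ⇒ p=306917, q=14127
(x₁, y₁) = (306917, 14127);  306917² − 472·14127² = 1 ✓

306917 14127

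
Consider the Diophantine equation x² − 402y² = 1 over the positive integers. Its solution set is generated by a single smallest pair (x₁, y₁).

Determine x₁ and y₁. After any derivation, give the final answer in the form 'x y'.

d=402: √d = [20; 20,40] (ℓ=2, even), read p_1/q_1
a_0=20:  p_0=20·1+0=20,  q_0=20·0+1=1
a_1=20:  p_1=20·20+1=401,  q_1=20·1+0=20
(x₁, y₁) = (401, 20);  401² − 402·20² = 1 ✓

401 20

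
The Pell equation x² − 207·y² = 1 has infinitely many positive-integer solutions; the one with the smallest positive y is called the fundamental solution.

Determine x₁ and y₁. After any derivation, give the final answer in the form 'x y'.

[14; 2,1,1,2,1,1,2,28] for √207; ℓ=8 ⇒ convergent index 7
step 0: (14, 1)  from 14·(1,0) + (0,1)
step 1: (29, 2)  from 2·(14,1) + (1,0)
…
step 3: (72, 5)  from 1·(43,3) + (29,2)
…
step 5: (259, 18)  from 1·(187,13) + (72,5)
step 6: (446, 31)  from 1·(259,18) + (187,13)
step 7: (1151, 80)  from 2·(446,31) + (259,18)
→ (1151, 80).  Check: 1151²=1324801, 207·80²=1324800, difference 1.

1151 80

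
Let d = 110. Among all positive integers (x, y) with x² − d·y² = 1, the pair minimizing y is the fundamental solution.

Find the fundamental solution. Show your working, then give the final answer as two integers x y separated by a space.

21 2

√110 = [10; 2,20, …], period ℓ=2 (even) → k=1
i=0: a=10 ⇒ p=10, q=1
i=1: a=2 ⇒ p=21, q=2
fundamental: x₁=21, y₁=2  (since 441 − 110·4 = 1)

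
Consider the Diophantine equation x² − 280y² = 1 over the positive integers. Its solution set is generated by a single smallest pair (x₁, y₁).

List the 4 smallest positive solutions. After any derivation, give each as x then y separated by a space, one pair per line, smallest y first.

d=280: √d = [16; 1,2,1,2,1,32] (ℓ=6, even), read p_5/q_5
a_0=16:  p_0=16·1+0=16,  q_0=16·0+1=1
a_1=1:  p_1=1·16+1=17,  q_1=1·1+0=1
a_2=2:  p_2=2·17+16=50,  q_2=2·1+1=3
…
a_4=2:  p_4=2·67+50=184,  q_4=2·4+3=11
a_5=1:  p_5=1·184+67=251,  q_5=1·11+4=15
fundamental: x₁=251, y₁=15  (since 63001 − 280·225 = 1)
(x_2, y_2) = (251·251 + 280·15·15, 251·15 + 15·251) = (126001, 7530)
(x_3, y_3) = (251·126001 + 280·15·7530, 251·7530 + 15·126001) = (63252251, 3780045)
(x_4, y_4) = (251·63252251 + 280·15·3780045, 251·3780045 + 15·63252251) = (31752504001, 1897575060)

251 15
126001 7530
63252251 3780045
31752504001 1897575060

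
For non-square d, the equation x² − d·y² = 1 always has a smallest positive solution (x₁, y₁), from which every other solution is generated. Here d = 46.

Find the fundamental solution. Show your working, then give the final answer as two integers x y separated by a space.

√46 → a₀=6, period (1,3,1,1,2,6,2,1,1,3,1,12); ℓ=12 even so k=11
i=0: a=6 ⇒ p=6, q=1
i=1: a=1 ⇒ p=7, q=1
i=2: a=3 ⇒ p=27, q=4
…
i=4: a=1 ⇒ p=61, q=9
…
i=7: a=2 ⇒ p=2150, q=317
…
i=10: a=3 ⇒ p=19038, q=2807
i=11: a=1 ⇒ p=24335, q=3588
→ (24335, 3588).  Check: 24335²=592192225, 46·3588²=592192224, difference 1.

24335 3588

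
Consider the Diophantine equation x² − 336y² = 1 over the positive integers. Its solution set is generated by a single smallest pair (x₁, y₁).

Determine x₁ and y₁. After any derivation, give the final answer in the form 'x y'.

√336 = [18; 3,36, …], period ℓ=2 (even) → k=1
k=0  a_k=18  p_k/q_k = 18/1
k=1  a_k=3  p_k/q_k = 55/3
(x₁, y₁) = (55, 3);  55² − 336·3² = 1 ✓

55 3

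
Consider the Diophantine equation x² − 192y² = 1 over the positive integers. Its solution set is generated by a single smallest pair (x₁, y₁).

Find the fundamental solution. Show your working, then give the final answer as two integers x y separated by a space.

d=192: √d = [13; 1,5,1,26] (ℓ=4, even), read p_3/q_3
k=0  a_k=13  p_k/q_k = 13/1
…
k=2  a_k=5  p_k/q_k = 83/6
k=3  a_k=1  p_k/q_k = 97/7
(x₁, y₁) = (97, 7);  97² − 192·7² = 1 ✓

97 7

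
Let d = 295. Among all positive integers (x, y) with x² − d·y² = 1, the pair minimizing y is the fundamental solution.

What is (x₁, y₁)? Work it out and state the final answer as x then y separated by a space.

2024999 117900

d=295: √d = [17; 5,1,2,3,2,6,2,3,2,1,5,34] (ℓ=12, even), read p_11/q_11
step 0: (17, 1)  from 17·(1,0) + (0,1)
step 1: (86, 5)  from 5·(17,1) + (1,0)
step 2: (103, 6)  from 1·(86,5) + (17,1)
step 3: (292, 17)  from 2·(103,6) + (86,5)
step 4: (979, 57)  from 3·(292,17) + (103,6)
step 5: (2250, 131)  from 2·(979,57) + (292,17)
step 6: (14479, 843)  from 6·(2250,131) + (979,57)
step 7: (31208, 1817)  from 2·(14479,843) + (2250,131)
step 8: (108103, 6294)  from 3·(31208,1817) + (14479,843)
…
step 10: (355517, 20699)  from 1·(247414,14405) + (108103,6294)
step 11: (2024999, 117900)  from 5·(355517,20699) + (247414,14405)
fundamental: x₁=2024999, y₁=117900  (since 4100620950001 − 295·13900410000 = 1)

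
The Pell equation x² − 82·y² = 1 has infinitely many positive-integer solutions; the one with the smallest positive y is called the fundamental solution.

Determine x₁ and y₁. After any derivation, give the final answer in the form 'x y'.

√82 → a₀=9, period (18); ℓ=1 odd so k=1
a_0=9:  p_0=9·1+0=9,  q_0=9·0+1=1
a_1=18:  p_1=18·9+1=163,  q_1=18·1+0=18
→ (163, 18).  Check: 163²=26569, 82·18²=26568, difference 1.

163 18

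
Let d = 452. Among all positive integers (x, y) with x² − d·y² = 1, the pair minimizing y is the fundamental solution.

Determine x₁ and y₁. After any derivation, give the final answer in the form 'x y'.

1204353 56648

√452 → a₀=21, period (3,1,5,3,10,3,5,1,3,42); ℓ=10 even so k=9
k=0  a_k=21  p_k/q_k = 21/1
…
k=4  a_k=3  p_k/q_k = 1552/73
k=5  a_k=10  p_k/q_k = 16009/753
k=6  a_k=3  p_k/q_k = 49579/2332
…
k=8  a_k=1  p_k/q_k = 313483/14745
k=9  a_k=3  p_k/q_k = 1204353/56648
fundamental: x₁=1204353, y₁=56648  (since 1450466148609 − 452·3208995904 = 1)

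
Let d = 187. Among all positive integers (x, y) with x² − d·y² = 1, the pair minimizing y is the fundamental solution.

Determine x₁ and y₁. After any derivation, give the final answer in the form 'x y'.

[13; 1,2,13,2,1,26] for √187; ℓ=6 ⇒ convergent index 5
i=0: a=13 ⇒ p=13, q=1
…
i=4: a=2 ⇒ p=1135, q=83
i=5: a=1 ⇒ p=1682, q=123
(x₁, y₁) = (1682, 123);  1682² − 187·123² = 1 ✓

1682 123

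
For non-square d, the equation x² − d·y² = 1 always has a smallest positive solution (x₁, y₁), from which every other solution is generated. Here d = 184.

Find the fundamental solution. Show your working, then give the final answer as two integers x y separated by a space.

√184 → a₀=13, period (1,1,3,2,1,2,1,2,3,1,1,26); ℓ=12 even so k=11
i=0: a=13 ⇒ p=13, q=1
…
i=2: a=1 ⇒ p=27, q=2
…
i=4: a=2 ⇒ p=217, q=16
i=5: a=1 ⇒ p=312, q=23
…
i=8: a=2 ⇒ p=3147, q=232
…
i=10: a=1 ⇒ p=13741, q=1013
i=11: a=1 ⇒ p=24335, q=1794
fundamental: x₁=24335, y₁=1794  (since 592192225 − 184·3218436 = 1)

24335 1794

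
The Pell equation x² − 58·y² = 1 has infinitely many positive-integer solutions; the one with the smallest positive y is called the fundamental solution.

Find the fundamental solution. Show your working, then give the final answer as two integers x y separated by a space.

√58 = [7; 1,1,1,1,1,1,14, …], period ℓ=7 (odd) → k=13
k=0  a_k=7  p_k/q_k = 7/1
…
k=2  a_k=1  p_k/q_k = 15/2
…
k=10  a_k=1  p_k/q_k = 4539/596
k=11  a_k=1  p_k/q_k = 7532/989
k=12  a_k=1  p_k/q_k = 12071/1585
k=13  a_k=1  p_k/q_k = 19603/2574
→ (19603, 2574).  Check: 19603²=384277609, 58·2574²=384277608, difference 1.

19603 2574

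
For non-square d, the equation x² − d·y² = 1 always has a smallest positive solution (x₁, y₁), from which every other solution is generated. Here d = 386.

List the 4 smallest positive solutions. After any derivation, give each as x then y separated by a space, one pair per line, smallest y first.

111555 5678
24889036049 1266818580
5552992832780835 282639893378122
1238928230896843060801 63059786610325980840

√386 → a₀=19, period (1,1,1,4,1,18,1,4,1,1,1,38); ℓ=12 even so k=11
i=0: a=19 ⇒ p=19, q=1
i=1: a=1 ⇒ p=20, q=1
…
i=3: a=1 ⇒ p=59, q=3
…
i=5: a=1 ⇒ p=334, q=17
…
i=7: a=1 ⇒ p=6621, q=337
…
i=9: a=1 ⇒ p=39392, q=2005
i=10: a=1 ⇒ p=72163, q=3673
i=11: a=1 ⇒ p=111555, q=5678
(x₁, y₁) = (111555, 5678);  111555² − 386·5678² = 1 ✓
k=2:  x_2 = 111555·111555+386·5678·5678 = 24889036049,  y_2 = 111555·5678+5678·111555 = 1266818580
k=3:  x_3 = 111555·24889036049+386·5678·1266818580 = 5552992832780835,  y_3 = 111555·1266818580+5678·24889036049 = 282639893378122
k=4:  x_4 = 111555·5552992832780835+386·5678·282639893378122 = 1238928230896843060801,  y_4 = 111555·282639893378122+5678·5552992832780835 = 63059786610325980840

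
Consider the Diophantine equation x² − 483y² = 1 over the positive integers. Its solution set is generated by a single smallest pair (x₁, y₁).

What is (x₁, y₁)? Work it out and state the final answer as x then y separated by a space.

22 1

√483 = [21; 1,42, …], period ℓ=2 (even) → k=1
k=0  a_k=21  p_k/q_k = 21/1
k=1  a_k=1  p_k/q_k = 22/1
(x₁, y₁) = (22, 1);  22² − 483·1² = 1 ✓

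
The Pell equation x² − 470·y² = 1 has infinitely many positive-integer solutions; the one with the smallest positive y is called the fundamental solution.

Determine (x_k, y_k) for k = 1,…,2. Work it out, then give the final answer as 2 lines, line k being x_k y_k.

d=470: √d = [21; 1,2,8,2,1,42] (ℓ=6, even), read p_5/q_5
k=0  a_k=21  p_k/q_k = 21/1
k=1  a_k=1  p_k/q_k = 22/1
k=2  a_k=2  p_k/q_k = 65/3
k=3  a_k=8  p_k/q_k = 542/25
k=4  a_k=2  p_k/q_k = 1149/53
k=5  a_k=1  p_k/q_k = 1691/78
(x₁, y₁) = (1691, 78);  1691² − 470·78² = 1 ✓
k=2:  x_2 = 1691·1691+470·78·78 = 5718961,  y_2 = 1691·78+78·1691 = 263796

1691 78
5718961 263796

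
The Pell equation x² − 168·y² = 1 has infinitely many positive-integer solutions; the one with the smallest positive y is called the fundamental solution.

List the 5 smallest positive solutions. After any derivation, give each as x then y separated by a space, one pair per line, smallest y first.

13 1
337 26
8749 675
227137 17524
5896813 454949

[12; 1,24] for √168; ℓ=2 ⇒ convergent index 1
a_0=12:  p_0=12·1+0=12,  q_0=12·0+1=1
a_1=1:  p_1=1·12+1=13,  q_1=1·1+0=1
(x₁, y₁) = (13, 1);  13² − 168·1² = 1 ✓
(13+1√168)^2 = 337 + 26√168
(13+1√168)^3 = 8749 + 675√168
(13+1√168)^4 = 227137 + 17524√168
(13+1√168)^5 = 5896813 + 454949√168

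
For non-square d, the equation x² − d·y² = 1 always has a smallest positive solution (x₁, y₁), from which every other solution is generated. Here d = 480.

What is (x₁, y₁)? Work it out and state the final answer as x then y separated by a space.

241 11

[21; 1,9,1,42] for √480; ℓ=4 ⇒ convergent index 3
i=0: a=21 ⇒ p=21, q=1
i=1: a=1 ⇒ p=22, q=1
i=2: a=9 ⇒ p=219, q=10
i=3: a=1 ⇒ p=241, q=11
→ (241, 11).  Check: 241²=58081, 480·11²=58080, difference 1.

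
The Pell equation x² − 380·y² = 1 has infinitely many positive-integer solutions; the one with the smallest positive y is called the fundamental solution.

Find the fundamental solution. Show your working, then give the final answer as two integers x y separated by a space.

39 2

d=380: √d = [19; 2,38] (ℓ=2, even), read p_1/q_1
i=0: a=19 ⇒ p=19, q=1
i=1: a=2 ⇒ p=39, q=2
fundamental: x₁=39, y₁=2  (since 1521 − 380·4 = 1)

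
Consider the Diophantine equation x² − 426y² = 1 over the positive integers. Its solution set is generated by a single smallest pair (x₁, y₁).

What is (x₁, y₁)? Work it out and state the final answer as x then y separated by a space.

√426 → a₀=20, period (1,1,1,3,2,6,2,3,1,1,1,40); ℓ=12 even so k=11
k=0  a_k=20  p_k/q_k = 20/1
k=1  a_k=1  p_k/q_k = 21/1
…
k=4  a_k=3  p_k/q_k = 227/11
k=5  a_k=2  p_k/q_k = 516/25
…
k=7  a_k=2  p_k/q_k = 7162/347
k=8  a_k=3  p_k/q_k = 24809/1202
k=9  a_k=1  p_k/q_k = 31971/1549
k=10  a_k=1  p_k/q_k = 56780/2751
k=11  a_k=1  p_k/q_k = 88751/4300
fundamental: x₁=88751, y₁=4300  (since 7876740001 − 426·18490000 = 1)

88751 4300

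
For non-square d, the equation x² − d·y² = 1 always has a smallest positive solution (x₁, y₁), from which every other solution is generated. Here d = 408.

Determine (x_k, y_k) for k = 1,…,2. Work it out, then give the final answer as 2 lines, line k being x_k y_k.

101 5
20401 1010

d=408: √d = [20; 5,40] (ℓ=2, even), read p_1/q_1
k=0  a_k=20  p_k/q_k = 20/1
k=1  a_k=5  p_k/q_k = 101/5
fundamental: x₁=101, y₁=5  (since 10201 − 408·25 = 1)
(101+5√408)^2 = 20401 + 1010√408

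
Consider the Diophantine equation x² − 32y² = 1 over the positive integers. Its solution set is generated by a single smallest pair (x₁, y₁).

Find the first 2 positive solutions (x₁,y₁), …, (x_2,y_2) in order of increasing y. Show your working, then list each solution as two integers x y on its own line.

√32 → a₀=5, period (1,1,1,10); ℓ=4 even so k=3
k=0  a_k=5  p_k/q_k = 5/1
k=1  a_k=1  p_k/q_k = 6/1
k=2  a_k=1  p_k/q_k = 11/2
k=3  a_k=1  p_k/q_k = 17/3
→ (17, 3).  Check: 17²=289, 32·3²=288, difference 1.
(17+3√32)^2 = 577 + 102√32

17 3
577 102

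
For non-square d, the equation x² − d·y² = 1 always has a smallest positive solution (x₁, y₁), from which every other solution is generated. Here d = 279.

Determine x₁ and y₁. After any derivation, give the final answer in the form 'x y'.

√279 = [16; 1,2,2,1,2,2,1,32, …], period ℓ=8 (even) → k=7
step 0: (16, 1)  from 16·(1,0) + (0,1)
step 1: (17, 1)  from 1·(16,1) + (1,0)
step 2: (50, 3)  from 2·(17,1) + (16,1)
step 3: (117, 7)  from 2·(50,3) + (17,1)
…
step 6: (1069, 64)  from 2·(451,27) + (167,10)
step 7: (1520, 91)  from 1·(1069,64) + (451,27)
→ (1520, 91).  Check: 1520²=2310400, 279·91²=2310399, difference 1.

1520 91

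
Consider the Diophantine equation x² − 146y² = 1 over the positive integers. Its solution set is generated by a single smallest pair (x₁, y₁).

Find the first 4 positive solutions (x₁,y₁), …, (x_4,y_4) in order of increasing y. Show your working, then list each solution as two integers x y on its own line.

d=146: √d = [12; 12,24] (ℓ=2, even), read p_1/q_1
step 0: (12, 1)  from 12·(1,0) + (0,1)
step 1: (145, 12)  from 12·(12,1) + (1,0)
(x₁, y₁) = (145, 12);  145² − 146·12² = 1 ✓
(x_2, y_2) = (145·145 + 146·12·12, 145·12 + 12·145) = (42049, 3480)
(x_3, y_3) = (145·42049 + 146·12·3480, 145·3480 + 12·42049) = (12194065, 1009188)
(x_4, y_4) = (145·12194065 + 146·12·1009188, 145·1009188 + 12·12194065) = (3536236801, 292661040)

145 12
42049 3480
12194065 1009188
3536236801 292661040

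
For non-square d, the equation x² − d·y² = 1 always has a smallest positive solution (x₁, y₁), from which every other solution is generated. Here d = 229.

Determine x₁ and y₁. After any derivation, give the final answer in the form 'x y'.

√229 → a₀=15, period (7,1,1,7,30); ℓ=5 odd so k=9
step 0: (15, 1)  from 15·(1,0) + (0,1)
step 1: (106, 7)  from 7·(15,1) + (1,0)
…
step 8: (776325, 51301)  from 1·(413926,27353) + (362399,23948)
step 9: (5848201, 386460)  from 7·(776325,51301) + (413926,27353)
(x₁, y₁) = (5848201, 386460);  5848201² − 229·386460² = 1 ✓

5848201 386460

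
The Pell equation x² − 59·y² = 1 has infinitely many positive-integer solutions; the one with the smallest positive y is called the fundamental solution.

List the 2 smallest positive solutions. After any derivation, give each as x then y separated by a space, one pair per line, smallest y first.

530 69
561799 73140

√59 → a₀=7, period (1,2,7,2,1,14); ℓ=6 even so k=5
i=0: a=7 ⇒ p=7, q=1
i=1: a=1 ⇒ p=8, q=1
…
i=4: a=2 ⇒ p=361, q=47
i=5: a=1 ⇒ p=530, q=69
→ (530, 69).  Check: 530²=280900, 59·69²=280899, difference 1.
(x_2, y_2) = (530·530 + 59·69·69, 530·69 + 69·530) = (561799, 73140)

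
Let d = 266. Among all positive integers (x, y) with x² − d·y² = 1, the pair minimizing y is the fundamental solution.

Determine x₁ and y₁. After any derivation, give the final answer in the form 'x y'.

[16; 3,4,3,32] for √266; ℓ=4 ⇒ convergent index 3
step 0: (16, 1)  from 16·(1,0) + (0,1)
…
step 2: (212, 13)  from 4·(49,3) + (16,1)
step 3: (685, 42)  from 3·(212,13) + (49,3)
→ (685, 42).  Check: 685²=469225, 266·42²=469224, difference 1.

685 42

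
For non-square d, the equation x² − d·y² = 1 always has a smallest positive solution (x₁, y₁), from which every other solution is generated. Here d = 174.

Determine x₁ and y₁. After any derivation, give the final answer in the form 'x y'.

1451 110

√174 → a₀=13, period (5,4,5,26); ℓ=4 even so k=3
step 0: (13, 1)  from 13·(1,0) + (0,1)
step 1: (66, 5)  from 5·(13,1) + (1,0)
step 2: (277, 21)  from 4·(66,5) + (13,1)
step 3: (1451, 110)  from 5·(277,21) + (66,5)
fundamental: x₁=1451, y₁=110  (since 2105401 − 174·12100 = 1)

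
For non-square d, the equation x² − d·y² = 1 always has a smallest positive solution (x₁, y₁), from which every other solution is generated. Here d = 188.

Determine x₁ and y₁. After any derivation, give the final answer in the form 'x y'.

√188 → a₀=13, period (1,2,2,6,2,2,1,26); ℓ=8 even so k=7
a_0=13:  p_0=13·1+0=13,  q_0=13·0+1=1
a_1=1:  p_1=1·13+1=14,  q_1=1·1+0=1
a_2=2:  p_2=2·14+13=41,  q_2=2·1+1=3
a_3=2:  p_3=2·41+14=96,  q_3=2·3+1=7
…
a_5=2:  p_5=2·617+96=1330,  q_5=2·45+7=97
a_6=2:  p_6=2·1330+617=3277,  q_6=2·97+45=239
a_7=1:  p_7=1·3277+1330=4607,  q_7=1·239+97=336
→ (4607, 336).  Check: 4607²=21224449, 188·336²=21224448, difference 1.

4607 336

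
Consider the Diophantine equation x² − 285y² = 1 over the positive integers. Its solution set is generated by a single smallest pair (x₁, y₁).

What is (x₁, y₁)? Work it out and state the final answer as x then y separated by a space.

2431 144

√285 = [16; 1,7,2,7,1,32, …], period ℓ=6 (even) → k=5
i=0: a=16 ⇒ p=16, q=1
…
i=2: a=7 ⇒ p=135, q=8
i=3: a=2 ⇒ p=287, q=17
i=4: a=7 ⇒ p=2144, q=127
i=5: a=1 ⇒ p=2431, q=144
(x₁, y₁) = (2431, 144);  2431² − 285·144² = 1 ✓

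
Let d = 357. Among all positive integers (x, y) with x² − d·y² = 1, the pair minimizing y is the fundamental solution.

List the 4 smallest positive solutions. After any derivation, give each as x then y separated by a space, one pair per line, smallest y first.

√357 → a₀=18, period (1,8,2,8,1,36); ℓ=6 even so k=5
i=0: a=18 ⇒ p=18, q=1
…
i=3: a=2 ⇒ p=359, q=19
i=4: a=8 ⇒ p=3042, q=161
i=5: a=1 ⇒ p=3401, q=180
→ (3401, 180).  Check: 3401²=11566801, 357·180²=11566800, difference 1.
(x_2, y_2) = (3401·3401 + 357·180·180, 3401·180 + 180·3401) = (23133601, 1224360)
(x_3, y_3) = (3401·23133601 + 357·180·1224360, 3401·1224360 + 180·23133601) = (157354750601, 8328096540)
(x_4, y_4) = (3401·157354750601 + 357·180·8328096540, 3401·8328096540 + 180·157354750601) = (1070326990454401, 56647711440720)

3401 180
23133601 1224360
157354750601 8328096540
1070326990454401 56647711440720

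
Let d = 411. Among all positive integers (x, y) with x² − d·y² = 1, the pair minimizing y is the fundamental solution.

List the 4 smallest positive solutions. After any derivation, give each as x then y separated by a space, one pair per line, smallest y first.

49730 2453
4946145799 243975380
491943661118810 24265791292347
48928716529930696801 2413475601692857240

√411 = [20; 3,1,1,1,19,1,1,1,3,40, …], period ℓ=10 (even) → k=9
a_0=20:  p_0=20·1+0=20,  q_0=20·0+1=1
a_1=3:  p_1=3·20+1=61,  q_1=3·1+0=3
a_2=1:  p_2=1·61+20=81,  q_2=1·3+1=4
a_3=1:  p_3=1·81+61=142,  q_3=1·4+3=7
…
a_5=19:  p_5=19·223+142=4379,  q_5=19·11+7=216
a_6=1:  p_6=1·4379+223=4602,  q_6=1·216+11=227
a_7=1:  p_7=1·4602+4379=8981,  q_7=1·227+216=443
a_8=1:  p_8=1·8981+4602=13583,  q_8=1·443+227=670
a_9=3:  p_9=3·13583+8981=49730,  q_9=3·670+443=2453
(x₁, y₁) = (49730, 2453);  49730² − 411·2453² = 1 ✓
n=2: (49730,2453)∘(49730,2453) = (49730·49730+411·2453·2453, 49730·2453+2453·49730) = (4946145799,243975380)
n=3: (4946145799,243975380)∘(49730,2453) = (49730·4946145799+411·2453·243975380, 49730·243975380+2453·4946145799) = (491943661118810,24265791292347)
n=4: (491943661118810,24265791292347)∘(49730,2453) = (49730·491943661118810+411·2453·24265791292347, 49730·24265791292347+2453·491943661118810) = (48928716529930696801,2413475601692857240)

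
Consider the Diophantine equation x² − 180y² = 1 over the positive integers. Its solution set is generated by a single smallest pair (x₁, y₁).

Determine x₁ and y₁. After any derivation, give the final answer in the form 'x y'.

√180 → a₀=13, period (2,2,2,26); ℓ=4 even so k=3
k=0  a_k=13  p_k/q_k = 13/1
k=1  a_k=2  p_k/q_k = 27/2
k=2  a_k=2  p_k/q_k = 67/5
k=3  a_k=2  p_k/q_k = 161/12
(x₁, y₁) = (161, 12);  161² − 180·12² = 1 ✓

161 12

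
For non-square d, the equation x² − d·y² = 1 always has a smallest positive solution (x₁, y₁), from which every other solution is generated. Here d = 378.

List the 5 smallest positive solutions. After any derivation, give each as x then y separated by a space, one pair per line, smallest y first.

8749 450
153090001 7874100
2678768828749 137781001350
46873096812360001 2410891953748200
820185445343906468749 42185787268905002250

√378 = [19; 2,3,1,4,1,3,2,38, …], period ℓ=8 (even) → k=7
k=0  a_k=19  p_k/q_k = 19/1
k=1  a_k=2  p_k/q_k = 39/2
k=2  a_k=3  p_k/q_k = 136/7
k=3  a_k=1  p_k/q_k = 175/9
…
k=5  a_k=1  p_k/q_k = 1011/52
k=6  a_k=3  p_k/q_k = 3869/199
k=7  a_k=2  p_k/q_k = 8749/450
fundamental: x₁=8749, y₁=450  (since 76545001 − 378·202500 = 1)
(x_2, y_2) = (8749·8749 + 378·450·450, 8749·450 + 450·8749) = (153090001, 7874100)
(x_3, y_3) = (8749·153090001 + 378·450·7874100, 8749·7874100 + 450·153090001) = (2678768828749, 137781001350)
(x_4, y_4) = (8749·2678768828749 + 378·450·137781001350, 8749·137781001350 + 450·2678768828749) = (46873096812360001, 2410891953748200)
(x_5, y_5) = (8749·46873096812360001 + 378·450·2410891953748200, 8749·2410891953748200 + 450·46873096812360001) = (820185445343906468749, 42185787268905002250)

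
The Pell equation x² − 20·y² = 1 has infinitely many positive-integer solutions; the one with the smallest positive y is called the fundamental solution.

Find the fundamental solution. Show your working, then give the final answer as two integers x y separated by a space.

9 2

d=20: √d = [4; 2,8] (ℓ=2, even), read p_1/q_1
i=0: a=4 ⇒ p=4, q=1
i=1: a=2 ⇒ p=9, q=2
fundamental: x₁=9, y₁=2  (since 81 − 20·4 = 1)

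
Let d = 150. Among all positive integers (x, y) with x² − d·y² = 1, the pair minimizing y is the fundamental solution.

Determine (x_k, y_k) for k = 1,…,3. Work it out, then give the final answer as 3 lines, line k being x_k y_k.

d=150: √d = [12; 4,24] (ℓ=2, even), read p_1/q_1
a_0=12:  p_0=12·1+0=12,  q_0=12·0+1=1
a_1=4:  p_1=4·12+1=49,  q_1=4·1+0=4
→ (49, 4).  Check: 49²=2401, 150·4²=2400, difference 1.
k=2:  x_2 = 49·49+150·4·4 = 4801,  y_2 = 49·4+4·49 = 392
k=3:  x_3 = 49·4801+150·4·392 = 470449,  y_3 = 49·392+4·4801 = 38412

49 4
4801 392
470449 38412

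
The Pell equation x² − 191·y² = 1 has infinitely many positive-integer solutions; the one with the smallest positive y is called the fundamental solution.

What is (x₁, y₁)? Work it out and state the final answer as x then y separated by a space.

d=191: √d = [13; 1,4,1,1,3,…,4,1,26] (ℓ=16, even), read p_15/q_15
a_0=13:  p_0=13·1+0=13,  q_0=13·0+1=1
…
a_2=4:  p_2=4·14+13=69,  q_2=4·1+1=5
…
a_5=3:  p_5=3·152+83=539,  q_5=3·11+6=39
…
a_9=2:  p_9=2·40217+2999=83433,  q_9=2·2910+217=6037
a_10=2:  p_10=2·83433+40217=207083,  q_10=2·6037+2910=14984
…
a_12=1:  p_12=1·704682+207083=911765,  q_12=1·50989+14984=65973
a_13=1:  p_13=1·911765+704682=1616447,  q_13=1·65973+50989=116962
a_14=4:  p_14=4·1616447+911765=7377553,  q_14=4·116962+65973=533821
a_15=1:  p_15=1·7377553+1616447=8994000,  q_15=1·533821+116962=650783
→ (8994000, 650783).  Check: 8994000²=80892036000000, 191·650783²=80892035999999, difference 1.

8994000 650783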